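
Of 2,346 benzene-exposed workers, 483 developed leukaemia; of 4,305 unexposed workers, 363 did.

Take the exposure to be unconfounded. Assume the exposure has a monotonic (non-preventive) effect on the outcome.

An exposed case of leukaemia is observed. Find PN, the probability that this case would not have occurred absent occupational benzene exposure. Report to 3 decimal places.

PN ≈ 0.590

p₁ = P(outcome | exposed) = 483/2346 = 0.20588
p₀ = P(outcome | unexposed) = 363/4305 = 0.084321
Under exogeneity and monotonicity, PN = (p₁ − p₀) / p₁.
PN = (0.20588 − 0.084321) / 0.20588 = 0.12156 / 0.20588 ≈ 0.5904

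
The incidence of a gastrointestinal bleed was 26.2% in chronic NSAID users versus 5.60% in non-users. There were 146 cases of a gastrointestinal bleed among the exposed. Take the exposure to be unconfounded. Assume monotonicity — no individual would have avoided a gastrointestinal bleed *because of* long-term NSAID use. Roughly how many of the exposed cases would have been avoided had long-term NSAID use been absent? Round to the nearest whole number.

p₁ = 0.262, p₀ = 0.056.
PN = (p₁ − p₀)/p₁ = (0.262 − 0.056) / 0.262 ≈ 0.78626.
Attributable cases ≈ PN × (exposed cases) = 0.78626 × 146 ≈ 114.79.

about 115 cases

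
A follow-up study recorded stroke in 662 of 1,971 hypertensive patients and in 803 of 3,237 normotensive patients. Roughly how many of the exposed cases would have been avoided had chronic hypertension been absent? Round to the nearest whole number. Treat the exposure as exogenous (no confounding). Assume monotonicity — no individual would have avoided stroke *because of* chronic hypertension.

p₁ = P(outcome | exposed) = 662/1971 = 0.33587
p₀ = P(outcome | unexposed) = 803/3237 = 0.24807
PN = (p₁ − p₀)/p₁ = (0.33587 − 0.24807) / 0.33587 ≈ 0.26141.
Attributable cases ≈ PN × (exposed cases) = 0.26141 × 662 ≈ 173.06.

about 173 cases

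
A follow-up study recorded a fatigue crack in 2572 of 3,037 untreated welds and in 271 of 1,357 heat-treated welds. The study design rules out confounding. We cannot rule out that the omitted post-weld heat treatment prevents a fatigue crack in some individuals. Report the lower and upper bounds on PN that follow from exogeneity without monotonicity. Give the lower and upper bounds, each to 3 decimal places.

p₁ = P(outcome | exposed) = 2572/3037 = 0.84689
p₀ = P(outcome | unexposed) = 271/1357 = 0.19971
Under exogeneity alone the bounds on PN are max{0,(p₁−p₀)/p₁} ≤ PN ≤ min{1,(1−p₀)/p₁}.
  lower = (p₁ − p₀)/p₁ = 0.64718 / 0.84689 ≈ 0.7642
  upper = min{1, (1 − p₀)/p₁} = 0.80029 / 0.84689 ≈ 0.9450

0.764 ≤ PN ≤ 0.945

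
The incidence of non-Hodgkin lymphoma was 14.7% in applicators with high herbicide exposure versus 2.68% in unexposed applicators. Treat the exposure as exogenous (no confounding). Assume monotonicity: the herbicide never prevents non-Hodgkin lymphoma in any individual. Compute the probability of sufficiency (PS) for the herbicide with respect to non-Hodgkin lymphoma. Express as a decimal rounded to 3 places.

p₁ = 0.147, p₀ = 0.0268.
Under exogeneity and monotonicity, PS = (p₁ − p₀) / (1 − p₀).
PS = (0.147 − 0.0268) / (1 − 0.0268) = 0.1202 / 0.9732 ≈ 0.1235

PS ≈ 0.124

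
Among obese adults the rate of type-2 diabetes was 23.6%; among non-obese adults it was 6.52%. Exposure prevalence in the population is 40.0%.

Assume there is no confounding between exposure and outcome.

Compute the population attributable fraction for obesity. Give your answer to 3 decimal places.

p₁ = 0.236, p₀ = 0.0652.
Overall risk P(Y=1) = π·p₁ + (1−π)·p₀ = 0.4×0.236 + 0.6×0.0652 = 0.13352.
Under exogeneity, PAF = [P(Y=1) − p₀] / P(Y=1).
PAF = (0.13352 − 0.0652) / 0.13352 ≈ 0.5117

PAF ≈ 0.512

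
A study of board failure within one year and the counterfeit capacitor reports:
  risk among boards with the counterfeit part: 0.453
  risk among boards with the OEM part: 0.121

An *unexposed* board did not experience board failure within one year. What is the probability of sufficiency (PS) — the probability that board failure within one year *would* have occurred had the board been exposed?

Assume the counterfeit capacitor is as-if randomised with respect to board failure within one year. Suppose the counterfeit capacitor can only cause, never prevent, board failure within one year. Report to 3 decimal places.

Let p₁ = 0.453, p₀ = 0.121.
Under exogeneity and monotonicity, PS = (p₁ − p₀) / (1 − p₀).
PS = (0.453 − 0.121) / (1 − 0.121) = 0.332 / 0.879 ≈ 0.3777

PS ≈ 0.378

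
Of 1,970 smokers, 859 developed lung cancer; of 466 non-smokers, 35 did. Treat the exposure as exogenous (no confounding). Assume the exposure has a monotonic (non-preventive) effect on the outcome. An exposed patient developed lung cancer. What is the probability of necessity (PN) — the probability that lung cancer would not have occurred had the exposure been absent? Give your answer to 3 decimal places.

PN ≈ 0.828

p₁ = P(outcome | exposed) = 859/1970 = 0.43604
p₀ = P(outcome | unexposed) = 35/466 = 0.075107
Under exogeneity and monotonicity, PN = (p₁ − p₀) / p₁.
PN = (0.43604 − 0.075107) / 0.43604 = 0.36093 / 0.43604 ≈ 0.8278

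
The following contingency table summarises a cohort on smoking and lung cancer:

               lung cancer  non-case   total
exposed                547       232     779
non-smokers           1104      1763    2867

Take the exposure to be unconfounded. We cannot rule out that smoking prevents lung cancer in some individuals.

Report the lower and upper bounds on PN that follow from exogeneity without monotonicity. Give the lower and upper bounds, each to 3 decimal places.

0.452 ≤ PN ≤ 0.876

p₁ = P(outcome | exposed) = 547/779 = 0.70218
p₀ = P(outcome | unexposed) = 1104/2867 = 0.38507
Under exogeneity alone the bounds on PN are max{0,(p₁−p₀)/p₁} ≤ PN ≤ min{1,(1−p₀)/p₁}.
  lower = (p₁ − p₀)/p₁ = 0.31711 / 0.70218 ≈ 0.4516
  upper = min{1, (1 − p₀)/p₁} = 0.61493 / 0.70218 ≈ 0.8757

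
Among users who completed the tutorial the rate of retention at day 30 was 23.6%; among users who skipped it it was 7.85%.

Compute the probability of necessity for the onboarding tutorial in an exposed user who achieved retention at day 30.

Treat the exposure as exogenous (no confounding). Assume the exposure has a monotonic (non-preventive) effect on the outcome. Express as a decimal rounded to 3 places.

PN ≈ 0.667

p₁ = 0.236, p₀ = 0.0785.
Under exogeneity and monotonicity, PN = (p₁ − p₀) / p₁.
PN = (0.236 − 0.0785) / 0.236 = 0.1575 / 0.236 ≈ 0.6674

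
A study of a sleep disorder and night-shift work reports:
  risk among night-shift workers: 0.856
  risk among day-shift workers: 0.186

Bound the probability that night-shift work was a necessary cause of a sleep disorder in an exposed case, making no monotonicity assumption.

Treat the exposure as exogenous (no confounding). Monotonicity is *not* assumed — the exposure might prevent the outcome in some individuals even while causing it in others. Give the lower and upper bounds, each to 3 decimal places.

0.783 ≤ PN ≤ 0.951

Let p₁ = 0.856, p₀ = 0.186.
Under exogeneity alone the bounds on PN are max{0,(p₁−p₀)/p₁} ≤ PN ≤ min{1,(1−p₀)/p₁}.
  lower = (p₁ − p₀)/p₁ = 0.67 / 0.856 ≈ 0.7827
  upper = min{1, (1 − p₀)/p₁} = 0.814 / 0.856 ≈ 0.9509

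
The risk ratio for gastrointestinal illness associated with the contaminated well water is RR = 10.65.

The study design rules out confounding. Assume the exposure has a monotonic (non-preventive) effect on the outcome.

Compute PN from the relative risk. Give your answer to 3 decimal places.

PN ≈ 0.906

Under exogeneity and monotonicity, PN = (RR − 1) / RR = 1 − 1/RR.
PN = (10.65 − 1) / 10.65 = 9.65 / 10.65 ≈ 0.9061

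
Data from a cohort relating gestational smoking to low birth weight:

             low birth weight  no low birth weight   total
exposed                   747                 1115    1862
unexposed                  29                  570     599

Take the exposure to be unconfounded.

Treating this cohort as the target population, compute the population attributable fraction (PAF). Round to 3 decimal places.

p₁ = P(outcome | exposed) = 747/1862 = 0.40118
p₀ = P(outcome | unexposed) = 29/599 = 0.048414
Exposure prevalence π = 1862/2461 = 0.7566; overall risk P(Y=1) = 0.31532.
Under exogeneity, PAF = [P(Y=1) − p₀]/P(Y=1).
PAF = (0.31532 − 0.048414) / 0.31532 ≈ 0.8465

PAF ≈ 0.846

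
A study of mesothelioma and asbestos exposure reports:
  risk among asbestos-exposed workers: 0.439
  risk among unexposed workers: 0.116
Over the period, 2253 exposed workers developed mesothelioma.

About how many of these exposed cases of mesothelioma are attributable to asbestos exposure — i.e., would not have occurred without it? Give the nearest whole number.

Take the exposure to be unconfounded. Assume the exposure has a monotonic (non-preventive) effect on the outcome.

Let p₁ = 0.439, p₀ = 0.116.
PN = (p₁ − p₀)/p₁ = (0.439 − 0.116) / 0.439 ≈ 0.73576.
Attributable cases ≈ PN × (exposed cases) = 0.73576 × 2253 ≈ 1657.67.

about 1658 cases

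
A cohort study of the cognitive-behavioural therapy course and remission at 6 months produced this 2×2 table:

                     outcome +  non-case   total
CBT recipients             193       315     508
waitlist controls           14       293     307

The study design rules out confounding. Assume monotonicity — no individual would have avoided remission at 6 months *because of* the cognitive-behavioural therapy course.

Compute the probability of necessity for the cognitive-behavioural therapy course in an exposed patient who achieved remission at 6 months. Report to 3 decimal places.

PN ≈ 0.880

p₁ = P(outcome | exposed) = 193/508 = 0.37992
p₀ = P(outcome | unexposed) = 14/307 = 0.045603
Under exogeneity and monotonicity, PN = (p₁ − p₀)/p₁.
PN = (0.37992 − 0.045603) / 0.37992 ≈ 0.8800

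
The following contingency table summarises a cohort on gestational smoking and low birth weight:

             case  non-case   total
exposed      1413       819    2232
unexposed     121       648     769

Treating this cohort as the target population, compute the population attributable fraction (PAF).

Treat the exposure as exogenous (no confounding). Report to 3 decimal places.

p₁ = P(outcome | exposed) = 1413/2232 = 0.63306
p₀ = P(outcome | unexposed) = 121/769 = 0.15735
Exposure prevalence π = 2232/3001 = 0.74375; overall risk P(Y=1) = 0.51116.
Under exogeneity, PAF = [P(Y=1) − p₀]/P(Y=1).
PAF = (0.51116 − 0.15735) / 0.51116 ≈ 0.6922

PAF ≈ 0.692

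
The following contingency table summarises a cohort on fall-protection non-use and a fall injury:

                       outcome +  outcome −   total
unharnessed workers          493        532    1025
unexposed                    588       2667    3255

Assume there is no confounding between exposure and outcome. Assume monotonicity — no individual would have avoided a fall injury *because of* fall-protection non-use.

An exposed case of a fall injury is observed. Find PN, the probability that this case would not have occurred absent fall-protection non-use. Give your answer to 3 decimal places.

p₁ = P(outcome | exposed) = 493/1025 = 0.48098
p₀ = P(outcome | unexposed) = 588/3255 = 0.18065
Under exogeneity and monotonicity, PN = (p₁ − p₀)/p₁.
PN = (0.48098 − 0.18065) / 0.48098 ≈ 0.6244

PN ≈ 0.624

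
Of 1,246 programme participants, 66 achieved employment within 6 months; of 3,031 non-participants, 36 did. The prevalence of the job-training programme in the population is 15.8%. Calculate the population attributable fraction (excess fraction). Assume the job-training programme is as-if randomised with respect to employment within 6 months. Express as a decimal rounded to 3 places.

PAF ≈ 0.353

p₁ = P(outcome | exposed) = 66/1246 = 0.05297
p₀ = P(outcome | unexposed) = 36/3031 = 0.011877
Overall risk P(Y=1) = π·p₁ + (1−π)·p₀ = 0.158×0.05297 + 0.842×0.011877 = 0.01837.
Under exogeneity, PAF = [P(Y=1) − p₀] / P(Y=1).
PAF = (0.01837 − 0.011877) / 0.01837 ≈ 0.3534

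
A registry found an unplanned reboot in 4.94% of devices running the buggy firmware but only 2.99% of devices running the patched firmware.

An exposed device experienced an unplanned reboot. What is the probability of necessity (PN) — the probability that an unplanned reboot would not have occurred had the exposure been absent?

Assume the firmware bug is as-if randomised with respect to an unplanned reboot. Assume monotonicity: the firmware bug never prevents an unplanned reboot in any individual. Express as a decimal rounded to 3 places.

PN ≈ 0.395

p₁ = 0.0494, p₀ = 0.0299.
Under exogeneity and monotonicity, PN = (p₁ − p₀) / p₁.
PN = (0.0494 − 0.0299) / 0.0494 = 0.0195 / 0.0494 ≈ 0.3947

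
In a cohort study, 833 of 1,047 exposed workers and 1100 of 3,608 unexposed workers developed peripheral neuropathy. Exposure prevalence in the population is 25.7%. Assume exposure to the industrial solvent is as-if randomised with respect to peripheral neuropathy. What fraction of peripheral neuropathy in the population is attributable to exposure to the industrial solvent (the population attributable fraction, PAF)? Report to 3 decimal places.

p₁ = P(outcome | exposed) = 833/1047 = 0.79561
p₀ = P(outcome | unexposed) = 1100/3608 = 0.30488
Overall risk P(Y=1) = π·p₁ + (1−π)·p₀ = 0.257×0.79561 + 0.743×0.30488 = 0.431.
Under exogeneity, PAF = [P(Y=1) − p₀] / P(Y=1).
PAF = (0.431 − 0.30488) / 0.431 ≈ 0.2926

PAF ≈ 0.293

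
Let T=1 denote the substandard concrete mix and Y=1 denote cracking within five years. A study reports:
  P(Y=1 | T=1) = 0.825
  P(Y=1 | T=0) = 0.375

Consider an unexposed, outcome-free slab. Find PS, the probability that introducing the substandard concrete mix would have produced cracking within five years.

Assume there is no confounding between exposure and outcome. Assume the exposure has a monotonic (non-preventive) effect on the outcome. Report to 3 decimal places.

PS ≈ 0.720

Let p₁ = 0.825, p₀ = 0.375.
Under exogeneity and monotonicity, PS = (p₁ − p₀) / (1 − p₀).
PS = (0.825 − 0.375) / (1 − 0.375) = 0.45 / 0.625 ≈ 0.7200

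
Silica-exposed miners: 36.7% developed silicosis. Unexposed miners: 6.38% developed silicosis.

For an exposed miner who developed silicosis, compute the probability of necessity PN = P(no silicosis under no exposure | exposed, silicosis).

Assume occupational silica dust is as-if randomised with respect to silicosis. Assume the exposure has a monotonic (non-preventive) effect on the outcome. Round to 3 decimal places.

PN ≈ 0.826

p₁ = 0.367, p₀ = 0.0638.
Under exogeneity and monotonicity, PN = (p₁ − p₀) / p₁.
PN = (0.367 − 0.0638) / 0.367 = 0.3032 / 0.367 ≈ 0.8262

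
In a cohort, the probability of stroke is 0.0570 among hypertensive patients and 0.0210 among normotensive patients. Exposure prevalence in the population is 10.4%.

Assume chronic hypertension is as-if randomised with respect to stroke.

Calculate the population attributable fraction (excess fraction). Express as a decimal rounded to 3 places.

PAF ≈ 0.151

Let p₁ = 0.057, p₀ = 0.021.
Overall risk P(Y=1) = π·p₁ + (1−π)·p₀ = 0.104×0.057 + 0.896×0.021 = 0.024744.
Under exogeneity, PAF = [P(Y=1) − p₀] / P(Y=1).
PAF = (0.024744 − 0.021) / 0.024744 ≈ 0.1513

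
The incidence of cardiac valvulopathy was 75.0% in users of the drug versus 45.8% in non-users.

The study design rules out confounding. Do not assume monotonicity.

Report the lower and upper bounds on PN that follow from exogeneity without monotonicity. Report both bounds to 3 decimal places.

0.389 ≤ PN ≤ 0.723

p₁ = 0.75, p₀ = 0.458.
Under exogeneity alone the bounds on PN are max{0,(p₁−p₀)/p₁} ≤ PN ≤ min{1,(1−p₀)/p₁}.
  lower = (p₁ − p₀)/p₁ = 0.292 / 0.75 ≈ 0.3893
  upper = min{1, (1 − p₀)/p₁} = 0.542 / 0.75 ≈ 0.7227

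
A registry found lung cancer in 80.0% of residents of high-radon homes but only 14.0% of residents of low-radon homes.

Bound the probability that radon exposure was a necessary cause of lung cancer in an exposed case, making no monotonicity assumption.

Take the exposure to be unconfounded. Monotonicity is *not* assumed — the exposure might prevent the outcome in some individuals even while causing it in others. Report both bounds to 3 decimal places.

0.825 ≤ PN ≤ 1.000

p₁ = 0.8, p₀ = 0.14.
Under exogeneity alone the bounds on PN are max{0,(p₁−p₀)/p₁} ≤ PN ≤ min{1,(1−p₀)/p₁}.
  lower = (p₁ − p₀)/p₁ = 0.66 / 0.8 ≈ 0.8250
  upper = min{1, (1 − p₀)/p₁} = 0.86 / 0.8 ≈ 1.0750 → capped at 1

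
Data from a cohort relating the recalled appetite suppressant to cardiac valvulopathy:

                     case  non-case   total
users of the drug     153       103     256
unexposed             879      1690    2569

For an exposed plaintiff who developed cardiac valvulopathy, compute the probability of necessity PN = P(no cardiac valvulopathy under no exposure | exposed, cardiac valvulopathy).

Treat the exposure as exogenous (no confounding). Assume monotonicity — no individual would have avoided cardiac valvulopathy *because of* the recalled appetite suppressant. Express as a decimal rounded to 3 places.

PN ≈ 0.428

p₁ = P(outcome | exposed) = 153/256 = 0.59766
p₀ = P(outcome | unexposed) = 879/2569 = 0.34216
Under exogeneity and monotonicity, PN = (p₁ − p₀)/p₁.
PN = (0.59766 − 0.34216) / 0.59766 ≈ 0.4275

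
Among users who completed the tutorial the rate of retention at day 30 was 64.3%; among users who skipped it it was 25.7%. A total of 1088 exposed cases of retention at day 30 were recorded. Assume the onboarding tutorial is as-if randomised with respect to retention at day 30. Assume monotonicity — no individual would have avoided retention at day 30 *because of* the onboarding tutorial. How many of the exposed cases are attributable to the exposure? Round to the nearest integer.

p₁ = 0.643, p₀ = 0.257.
PN = (p₁ − p₀)/p₁ = (0.643 − 0.257) / 0.643 ≈ 0.60031.
Attributable cases ≈ PN × (exposed cases) = 0.60031 × 1088 ≈ 653.14.

about 653 cases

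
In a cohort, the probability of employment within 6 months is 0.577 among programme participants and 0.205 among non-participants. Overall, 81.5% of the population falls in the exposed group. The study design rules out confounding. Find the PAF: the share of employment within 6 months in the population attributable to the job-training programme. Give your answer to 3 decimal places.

PAF ≈ 0.597

Let p₁ = 0.577, p₀ = 0.205.
Overall risk P(Y=1) = π·p₁ + (1−π)·p₀ = 0.815×0.577 + 0.185×0.205 = 0.50818.
Under exogeneity, PAF = [P(Y=1) − p₀] / P(Y=1).
PAF = (0.50818 − 0.205) / 0.50818 ≈ 0.5966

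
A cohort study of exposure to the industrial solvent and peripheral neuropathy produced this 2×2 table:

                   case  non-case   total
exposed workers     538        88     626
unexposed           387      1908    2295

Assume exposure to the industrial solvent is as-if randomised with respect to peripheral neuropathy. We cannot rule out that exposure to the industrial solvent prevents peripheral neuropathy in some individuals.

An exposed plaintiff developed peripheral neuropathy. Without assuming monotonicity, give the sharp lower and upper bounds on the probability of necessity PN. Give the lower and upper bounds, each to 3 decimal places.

0.804 ≤ PN ≤ 0.967

p₁ = P(outcome | exposed) = 538/626 = 0.85942
p₀ = P(outcome | unexposed) = 387/2295 = 0.16863
Under exogeneity alone the bounds on PN are max{0,(p₁−p₀)/p₁} ≤ PN ≤ min{1,(1−p₀)/p₁}.
  lower = (p₁ − p₀)/p₁ = 0.6908 / 0.85942 ≈ 0.8038
  upper = min{1, (1 − p₀)/p₁} = 0.83137 / 0.85942 ≈ 0.9674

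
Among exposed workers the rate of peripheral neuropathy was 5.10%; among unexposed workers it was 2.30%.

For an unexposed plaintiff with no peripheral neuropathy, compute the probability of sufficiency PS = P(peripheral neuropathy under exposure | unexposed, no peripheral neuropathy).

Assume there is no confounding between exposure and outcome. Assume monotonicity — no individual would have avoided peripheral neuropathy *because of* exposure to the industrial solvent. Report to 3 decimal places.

PS ≈ 0.029

p₁ = 0.051, p₀ = 0.023.
Under exogeneity and monotonicity, PS = (p₁ − p₀) / (1 − p₀).
PS = (0.051 − 0.023) / (1 − 0.023) = 0.028 / 0.977 ≈ 0.0287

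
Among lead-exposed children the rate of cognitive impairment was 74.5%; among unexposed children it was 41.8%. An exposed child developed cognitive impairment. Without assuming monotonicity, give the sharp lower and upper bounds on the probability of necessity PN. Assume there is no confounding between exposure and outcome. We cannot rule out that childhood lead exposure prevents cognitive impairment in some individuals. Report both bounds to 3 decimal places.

0.439 ≤ PN ≤ 0.781

p₁ = 0.745, p₀ = 0.418.
Under exogeneity alone the bounds on PN are max{0,(p₁−p₀)/p₁} ≤ PN ≤ min{1,(1−p₀)/p₁}.
  lower = (p₁ − p₀)/p₁ = 0.327 / 0.745 ≈ 0.4389
  upper = min{1, (1 − p₀)/p₁} = 0.582 / 0.745 ≈ 0.7812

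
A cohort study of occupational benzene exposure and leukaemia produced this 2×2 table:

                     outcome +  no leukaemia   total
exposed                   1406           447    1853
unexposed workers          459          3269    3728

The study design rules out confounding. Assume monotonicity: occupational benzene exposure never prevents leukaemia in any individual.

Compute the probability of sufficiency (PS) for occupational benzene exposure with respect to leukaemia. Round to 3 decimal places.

PS ≈ 0.725

p₁ = P(outcome | exposed) = 1406/1853 = 0.75877
p₀ = P(outcome | unexposed) = 459/3728 = 0.12312
Under exogeneity and monotonicity, PS = (p₁ − p₀)/(1 − p₀).
PS = (0.75877 − 0.12312) / 0.87688 ≈ 0.7249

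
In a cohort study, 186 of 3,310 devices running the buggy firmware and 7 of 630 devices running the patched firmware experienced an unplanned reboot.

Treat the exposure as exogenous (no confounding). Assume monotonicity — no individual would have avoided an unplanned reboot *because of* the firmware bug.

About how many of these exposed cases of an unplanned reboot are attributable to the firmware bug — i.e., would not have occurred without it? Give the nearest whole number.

about 149 cases

p₁ = P(outcome | exposed) = 186/3310 = 0.056193
p₀ = P(outcome | unexposed) = 7/630 = 0.011111
PN = (p₁ − p₀)/p₁ = (0.056193 − 0.011111) / 0.056193 ≈ 0.80227.
Attributable cases ≈ PN × (exposed cases) = 0.80227 × 186 ≈ 149.22.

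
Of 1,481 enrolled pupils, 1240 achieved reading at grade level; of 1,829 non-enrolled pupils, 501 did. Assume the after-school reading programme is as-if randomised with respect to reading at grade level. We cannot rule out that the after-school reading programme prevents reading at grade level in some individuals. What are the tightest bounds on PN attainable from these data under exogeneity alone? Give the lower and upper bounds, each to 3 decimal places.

p₁ = P(outcome | exposed) = 1240/1481 = 0.83727
p₀ = P(outcome | unexposed) = 501/1829 = 0.27392
Under exogeneity alone the bounds on PN are max{0,(p₁−p₀)/p₁} ≤ PN ≤ min{1,(1−p₀)/p₁}.
  lower = (p₁ − p₀)/p₁ = 0.56335 / 0.83727 ≈ 0.6728
  upper = min{1, (1 − p₀)/p₁} = 0.72608 / 0.83727 ≈ 0.8672

0.673 ≤ PN ≤ 0.867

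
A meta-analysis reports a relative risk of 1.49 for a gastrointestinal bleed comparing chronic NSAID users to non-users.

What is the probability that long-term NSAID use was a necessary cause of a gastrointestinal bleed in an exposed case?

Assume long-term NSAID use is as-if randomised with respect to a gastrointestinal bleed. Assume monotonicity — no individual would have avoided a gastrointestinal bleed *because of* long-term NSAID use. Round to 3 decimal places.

Under exogeneity and monotonicity, PN = (RR − 1) / RR = 1 − 1/RR.
PN = (1.49 − 1) / 1.49 = 0.49 / 1.49 ≈ 0.3289

PN ≈ 0.329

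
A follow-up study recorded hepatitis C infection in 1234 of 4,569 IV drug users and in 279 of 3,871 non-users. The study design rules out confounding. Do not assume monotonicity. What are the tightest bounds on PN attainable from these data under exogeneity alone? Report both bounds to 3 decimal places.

p₁ = P(outcome | exposed) = 1234/4569 = 0.27008
p₀ = P(outcome | unexposed) = 279/3871 = 0.072074
Under exogeneity alone the bounds on PN are max{0,(p₁−p₀)/p₁} ≤ PN ≤ min{1,(1−p₀)/p₁}.
  lower = (p₁ − p₀)/p₁ = 0.19801 / 0.27008 ≈ 0.7331
  upper = min{1, (1 − p₀)/p₁} = 0.92793 / 0.27008 ≈ 3.4357 → capped at 1

0.733 ≤ PN ≤ 1.000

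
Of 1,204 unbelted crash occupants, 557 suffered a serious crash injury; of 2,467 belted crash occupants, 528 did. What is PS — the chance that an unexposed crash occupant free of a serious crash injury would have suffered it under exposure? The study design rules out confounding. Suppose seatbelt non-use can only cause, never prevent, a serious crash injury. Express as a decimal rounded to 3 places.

p₁ = P(outcome | exposed) = 557/1204 = 0.46262
p₀ = P(outcome | unexposed) = 528/2467 = 0.21403
Under exogeneity and monotonicity, PS = (p₁ − p₀) / (1 − p₀).
PS = (0.46262 − 0.21403) / (1 − 0.21403) = 0.2486 / 0.78597 ≈ 0.3163

PS ≈ 0.316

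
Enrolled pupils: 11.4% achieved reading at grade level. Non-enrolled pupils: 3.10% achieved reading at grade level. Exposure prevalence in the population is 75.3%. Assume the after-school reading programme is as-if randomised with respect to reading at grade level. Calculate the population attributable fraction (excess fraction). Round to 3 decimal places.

p₁ = 0.114, p₀ = 0.031.
Overall risk P(Y=1) = π·p₁ + (1−π)·p₀ = 0.753×0.114 + 0.247×0.031 = 0.093499.
Under exogeneity, PAF = [P(Y=1) − p₀] / P(Y=1).
PAF = (0.093499 − 0.031) / 0.093499 ≈ 0.6684

PAF ≈ 0.668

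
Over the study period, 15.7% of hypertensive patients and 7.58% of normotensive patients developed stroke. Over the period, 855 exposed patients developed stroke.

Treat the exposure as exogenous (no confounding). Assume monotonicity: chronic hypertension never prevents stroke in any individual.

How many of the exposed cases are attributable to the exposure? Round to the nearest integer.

about 442 cases

p₁ = 0.157, p₀ = 0.0758.
PN = (p₁ − p₀)/p₁ = (0.157 − 0.0758) / 0.157 ≈ 0.51720.
Attributable cases ≈ PN × (exposed cases) = 0.51720 × 855 ≈ 442.20.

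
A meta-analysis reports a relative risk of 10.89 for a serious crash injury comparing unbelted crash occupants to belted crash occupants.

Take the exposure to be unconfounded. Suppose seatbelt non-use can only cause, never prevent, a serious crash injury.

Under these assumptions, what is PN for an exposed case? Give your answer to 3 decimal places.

PN ≈ 0.908

Under exogeneity and monotonicity, PN = (RR − 1) / RR = 1 − 1/RR.
PN = (10.89 − 1) / 10.89 = 9.89 / 10.89 ≈ 0.9082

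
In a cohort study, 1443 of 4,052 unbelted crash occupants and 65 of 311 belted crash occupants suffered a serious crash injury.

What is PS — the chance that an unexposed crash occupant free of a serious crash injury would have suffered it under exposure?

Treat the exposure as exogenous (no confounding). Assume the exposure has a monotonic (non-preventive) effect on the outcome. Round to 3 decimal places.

PS ≈ 0.186

p₁ = P(outcome | exposed) = 1443/4052 = 0.35612
p₀ = P(outcome | unexposed) = 65/311 = 0.209
Under exogeneity and monotonicity, PS = (p₁ − p₀) / (1 − p₀).
PS = (0.35612 − 0.209) / (1 − 0.209) = 0.14712 / 0.791 ≈ 0.1860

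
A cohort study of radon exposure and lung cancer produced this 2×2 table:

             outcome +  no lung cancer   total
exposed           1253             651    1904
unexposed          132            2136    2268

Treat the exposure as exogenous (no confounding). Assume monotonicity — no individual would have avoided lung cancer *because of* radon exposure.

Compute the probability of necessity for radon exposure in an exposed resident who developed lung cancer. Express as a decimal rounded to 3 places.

PN ≈ 0.912

p₁ = P(outcome | exposed) = 1253/1904 = 0.65809
p₀ = P(outcome | unexposed) = 132/2268 = 0.058201
Under exogeneity and monotonicity, PN = (p₁ − p₀)/p₁.
PN = (0.65809 − 0.058201) / 0.65809 ≈ 0.9116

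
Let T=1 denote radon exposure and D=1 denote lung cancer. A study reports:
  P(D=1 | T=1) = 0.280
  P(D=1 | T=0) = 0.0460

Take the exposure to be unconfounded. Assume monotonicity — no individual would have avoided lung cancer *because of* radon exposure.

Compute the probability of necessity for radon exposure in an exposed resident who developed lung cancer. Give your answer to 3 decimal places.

Let p₁ = 0.28, p₀ = 0.046.
Under exogeneity and monotonicity, PN = (p₁ − p₀) / p₁.
PN = (0.28 − 0.046) / 0.28 = 0.234 / 0.28 ≈ 0.8357

PN ≈ 0.836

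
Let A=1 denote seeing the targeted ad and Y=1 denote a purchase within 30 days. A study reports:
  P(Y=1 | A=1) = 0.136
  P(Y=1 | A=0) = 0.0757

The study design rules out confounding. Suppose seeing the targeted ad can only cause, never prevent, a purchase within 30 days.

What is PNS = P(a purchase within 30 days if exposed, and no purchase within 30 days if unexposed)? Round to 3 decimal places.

PNS ≈ 0.060

Let p₁ = 0.136, p₀ = 0.0757.
Under exogeneity and monotonicity, PNS = p₁ − p₀.
PNS = 0.136 − 0.0757 = 0.0603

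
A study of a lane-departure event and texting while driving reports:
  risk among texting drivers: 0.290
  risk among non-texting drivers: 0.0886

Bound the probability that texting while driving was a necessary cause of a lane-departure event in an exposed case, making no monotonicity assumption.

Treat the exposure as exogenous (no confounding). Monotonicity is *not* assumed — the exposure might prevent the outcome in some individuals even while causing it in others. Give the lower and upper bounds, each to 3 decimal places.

0.694 ≤ PN ≤ 1.000

Let p₁ = 0.29, p₀ = 0.0886.
Under exogeneity alone the bounds on PN are max{0,(p₁−p₀)/p₁} ≤ PN ≤ min{1,(1−p₀)/p₁}.
  lower = (p₁ − p₀)/p₁ = 0.2014 / 0.29 ≈ 0.6945
  upper = min{1, (1 − p₀)/p₁} = 0.9114 / 0.29 ≈ 3.1428 → capped at 1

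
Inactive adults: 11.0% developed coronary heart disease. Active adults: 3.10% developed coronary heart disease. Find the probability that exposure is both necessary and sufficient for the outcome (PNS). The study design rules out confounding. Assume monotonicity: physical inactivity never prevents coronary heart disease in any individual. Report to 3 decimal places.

p₁ = 0.11, p₀ = 0.031.
Under exogeneity and monotonicity, PNS = p₁ − p₀.
PNS = 0.11 − 0.031 = 0.079

PNS ≈ 0.079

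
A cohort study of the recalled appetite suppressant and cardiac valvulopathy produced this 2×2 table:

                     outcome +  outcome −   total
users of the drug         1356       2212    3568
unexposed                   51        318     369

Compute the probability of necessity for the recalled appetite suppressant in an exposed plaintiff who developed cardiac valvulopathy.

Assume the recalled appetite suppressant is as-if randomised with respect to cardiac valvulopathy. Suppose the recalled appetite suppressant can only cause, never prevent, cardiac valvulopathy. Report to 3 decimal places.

p₁ = P(outcome | exposed) = 1356/3568 = 0.38004
p₀ = P(outcome | unexposed) = 51/369 = 0.13821
Under exogeneity and monotonicity, PN = (p₁ − p₀)/p₁.
PN = (0.38004 − 0.13821) / 0.38004 ≈ 0.6363

PN ≈ 0.636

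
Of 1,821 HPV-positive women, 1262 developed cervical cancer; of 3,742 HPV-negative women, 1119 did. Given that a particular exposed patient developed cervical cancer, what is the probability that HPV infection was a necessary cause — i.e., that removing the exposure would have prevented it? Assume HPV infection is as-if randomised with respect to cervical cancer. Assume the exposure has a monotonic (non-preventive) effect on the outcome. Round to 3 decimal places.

PN ≈ 0.569

p₁ = P(outcome | exposed) = 1262/1821 = 0.69303
p₀ = P(outcome | unexposed) = 1119/3742 = 0.29904
Under exogeneity and monotonicity, PN = (p₁ − p₀) / p₁.
PN = (0.69303 − 0.29904) / 0.69303 = 0.39399 / 0.69303 ≈ 0.5685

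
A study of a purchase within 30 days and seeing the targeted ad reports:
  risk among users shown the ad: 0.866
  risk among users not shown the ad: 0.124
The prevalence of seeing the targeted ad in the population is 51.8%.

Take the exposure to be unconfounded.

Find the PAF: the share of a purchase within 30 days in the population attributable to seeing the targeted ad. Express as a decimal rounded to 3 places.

Let p₁ = 0.866, p₀ = 0.124.
Overall risk P(Y=1) = π·p₁ + (1−π)·p₀ = 0.518×0.866 + 0.482×0.124 = 0.50836.
Under exogeneity, PAF = [P(Y=1) − p₀] / P(Y=1).
PAF = (0.50836 − 0.124) / 0.50836 ≈ 0.7561

PAF ≈ 0.756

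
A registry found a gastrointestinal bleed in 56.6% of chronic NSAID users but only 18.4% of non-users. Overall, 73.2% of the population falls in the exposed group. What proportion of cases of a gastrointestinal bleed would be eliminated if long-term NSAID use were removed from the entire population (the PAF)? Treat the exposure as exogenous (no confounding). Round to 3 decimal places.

PAF ≈ 0.603

p₁ = 0.566, p₀ = 0.184.
Overall risk P(Y=1) = π·p₁ + (1−π)·p₀ = 0.732×0.566 + 0.268×0.184 = 0.46362.
Under exogeneity, PAF = [P(Y=1) − p₀] / P(Y=1).
PAF = (0.46362 − 0.184) / 0.46362 ≈ 0.6031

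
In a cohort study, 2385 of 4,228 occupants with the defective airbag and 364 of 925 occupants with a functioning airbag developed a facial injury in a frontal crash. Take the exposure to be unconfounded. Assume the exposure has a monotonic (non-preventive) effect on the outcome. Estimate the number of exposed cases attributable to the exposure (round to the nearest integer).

p₁ = P(outcome | exposed) = 2385/4228 = 0.5641
p₀ = P(outcome | unexposed) = 364/925 = 0.39351
PN = (p₁ − p₀)/p₁ = (0.5641 − 0.39351) / 0.5641 ≈ 0.30240.
Attributable cases ≈ PN × (exposed cases) = 0.30240 × 2385 ≈ 721.22.

about 721 cases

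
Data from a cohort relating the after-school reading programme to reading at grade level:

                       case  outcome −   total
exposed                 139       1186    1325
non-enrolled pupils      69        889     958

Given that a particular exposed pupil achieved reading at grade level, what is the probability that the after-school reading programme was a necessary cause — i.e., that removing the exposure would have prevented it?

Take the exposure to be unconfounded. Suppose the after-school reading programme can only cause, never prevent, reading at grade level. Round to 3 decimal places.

p₁ = P(outcome | exposed) = 139/1325 = 0.10491
p₀ = P(outcome | unexposed) = 69/958 = 0.072025
Under exogeneity and monotonicity, PN = (p₁ − p₀)/p₁.
PN = (0.10491 − 0.072025) / 0.10491 ≈ 0.3134

PN ≈ 0.313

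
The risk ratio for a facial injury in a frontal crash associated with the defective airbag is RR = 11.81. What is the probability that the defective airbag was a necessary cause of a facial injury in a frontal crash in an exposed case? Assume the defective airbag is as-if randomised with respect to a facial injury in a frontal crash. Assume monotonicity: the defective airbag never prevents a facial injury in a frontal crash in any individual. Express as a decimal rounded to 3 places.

Under exogeneity and monotonicity, PN = (RR − 1) / RR = 1 − 1/RR.
PN = (11.81 − 1) / 11.81 = 10.81 / 11.81 ≈ 0.9153

PN ≈ 0.915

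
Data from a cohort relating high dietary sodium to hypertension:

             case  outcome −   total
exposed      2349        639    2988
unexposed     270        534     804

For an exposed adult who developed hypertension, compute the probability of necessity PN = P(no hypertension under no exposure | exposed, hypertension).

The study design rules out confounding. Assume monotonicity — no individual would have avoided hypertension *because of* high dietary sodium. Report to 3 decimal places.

PN ≈ 0.573

p₁ = P(outcome | exposed) = 2349/2988 = 0.78614
p₀ = P(outcome | unexposed) = 270/804 = 0.33582
Under exogeneity and monotonicity, PN = (p₁ − p₀) / p₁.
PN = (0.78614 − 0.33582) / 0.78614 = 0.45032 / 0.78614 ≈ 0.5728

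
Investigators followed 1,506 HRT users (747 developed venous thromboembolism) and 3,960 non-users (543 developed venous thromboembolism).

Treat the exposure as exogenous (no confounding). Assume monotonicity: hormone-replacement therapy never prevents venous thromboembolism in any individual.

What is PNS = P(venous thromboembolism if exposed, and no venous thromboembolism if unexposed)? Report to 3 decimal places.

PNS ≈ 0.359

p₁ = P(outcome | exposed) = 747/1506 = 0.49602
p₀ = P(outcome | unexposed) = 543/3960 = 0.13712
Under exogeneity and monotonicity, PNS = p₁ − p₀.
PNS = 0.49602 − 0.13712 = 0.35889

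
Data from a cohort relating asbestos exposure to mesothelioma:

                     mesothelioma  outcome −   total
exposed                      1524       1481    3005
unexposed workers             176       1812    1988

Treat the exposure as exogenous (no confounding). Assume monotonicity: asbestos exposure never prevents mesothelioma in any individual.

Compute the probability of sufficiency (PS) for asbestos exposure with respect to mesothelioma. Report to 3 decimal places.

p₁ = P(outcome | exposed) = 1524/3005 = 0.50715
p₀ = P(outcome | unexposed) = 176/1988 = 0.088531
Under exogeneity and monotonicity, PS = (p₁ − p₀) / (1 − p₀).
PS = (0.50715 − 0.088531) / (1 − 0.088531) = 0.41862 / 0.91147 ≈ 0.4593

PS ≈ 0.459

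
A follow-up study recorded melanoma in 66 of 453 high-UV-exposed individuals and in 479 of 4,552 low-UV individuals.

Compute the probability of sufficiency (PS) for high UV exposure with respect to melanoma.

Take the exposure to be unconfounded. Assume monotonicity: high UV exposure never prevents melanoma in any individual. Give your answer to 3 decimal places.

p₁ = P(outcome | exposed) = 66/453 = 0.1457
p₀ = P(outcome | unexposed) = 479/4552 = 0.10523
Under exogeneity and monotonicity, PS = (p₁ − p₀) / (1 − p₀).
PS = (0.1457 − 0.10523) / (1 − 0.10523) = 0.040467 / 0.89477 ≈ 0.0452

PS ≈ 0.045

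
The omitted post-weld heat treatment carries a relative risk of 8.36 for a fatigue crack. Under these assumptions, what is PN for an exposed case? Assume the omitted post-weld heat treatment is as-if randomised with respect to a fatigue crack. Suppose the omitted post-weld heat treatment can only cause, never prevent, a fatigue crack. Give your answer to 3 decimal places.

Under exogeneity and monotonicity, PN = (RR − 1) / RR = 1 − 1/RR.
PN = (8.36 − 1) / 8.36 = 7.36 / 8.36 ≈ 0.8804

PN ≈ 0.880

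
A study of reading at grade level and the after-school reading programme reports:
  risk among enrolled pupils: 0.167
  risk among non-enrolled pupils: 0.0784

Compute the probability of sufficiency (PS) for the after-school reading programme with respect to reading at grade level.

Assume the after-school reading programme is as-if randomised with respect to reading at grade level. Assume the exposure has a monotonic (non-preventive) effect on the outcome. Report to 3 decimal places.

PS ≈ 0.096

Let p₁ = 0.167, p₀ = 0.0784.
Under exogeneity and monotonicity, PS = (p₁ − p₀) / (1 − p₀).
PS = (0.167 − 0.0784) / (1 − 0.0784) = 0.0886 / 0.9216 ≈ 0.0961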